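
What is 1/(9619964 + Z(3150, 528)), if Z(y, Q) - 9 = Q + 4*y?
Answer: 1/9633101 ≈ 1.0381e-7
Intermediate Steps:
Z(y, Q) = 9 + Q + 4*y (Z(y, Q) = 9 + (Q + 4*y) = 9 + Q + 4*y)
1/(9619964 + Z(3150, 528)) = 1/(9619964 + (9 + 528 + 4*3150)) = 1/(9619964 + (9 + 528 + 12600)) = 1/(9619964 + 13137) = 1/9633101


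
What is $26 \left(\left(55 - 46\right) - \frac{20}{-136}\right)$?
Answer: $\frac{4043}{17} \approx 237.82$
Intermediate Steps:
$26 \left(\left(55 - 46\right) - \frac{20}{-136}\right) = 26 \left(\left(55 - 46\right) - - \frac{5}{34}\right) = 26 \left(9 + \frac{5}{34}\right) = 26 \cdot \frac{311}{34} = \frac{4043}{17}$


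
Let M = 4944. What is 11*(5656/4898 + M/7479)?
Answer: 121947716/6105357 ≈ 19.974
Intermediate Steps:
11*(5656/4898 + M/7479) = 11*(5656/4898 + 4944/7479) = 11*(5656*(1/4898) + 4944*(1/7479)) = 11*(2828/2449 + 1648/2493) = 11*(11086156/6105357) = 121947716/6105357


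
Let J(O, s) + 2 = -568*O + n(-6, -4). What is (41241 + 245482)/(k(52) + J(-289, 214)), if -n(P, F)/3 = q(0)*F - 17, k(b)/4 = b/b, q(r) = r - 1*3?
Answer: 9887/5661 ≈ 1.7465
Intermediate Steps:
q(r) = -3 + r (q(r) = r - 3 = -3 + r)
k(b) = 4 (k(b) = 4*(b/b) = 4*1 = 4)
n(P, F) = 51 + 9*F (n(P, F) = -3*((-3 + 0)*F - 17) = -3*(-3*F - 17) = -3*(-17 - 3*F) = 51 + 9*F)
J(O, s) = 13 - 568*O (J(O, s) = -2 + (-568*O + (51 + 9*(-4))) = -2 + (-568*O + (51 - 36)) = -2 + (-568*O + 15) = -2 + (15 - 568*O) = 13 - 568*O)
(41241 + 245482)/(k(52) + J(-289, 214)) = (41241 + 245482)/(4 + (13 - 568*(-289))) = 286723/(4 + (13 + 164152)) = 286723/(4 + 164165) = 286723/164169 = 286723*(1/164169) = 9887/5661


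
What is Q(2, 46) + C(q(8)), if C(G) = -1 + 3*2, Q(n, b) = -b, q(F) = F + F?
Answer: -41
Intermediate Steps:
q(F) = 2*F
C(G) = 5 (C(G) = -1 + 6 = 5)
Q(2, 46) + C(q(8)) = -1*46 + 5 = -46 + 5 = -41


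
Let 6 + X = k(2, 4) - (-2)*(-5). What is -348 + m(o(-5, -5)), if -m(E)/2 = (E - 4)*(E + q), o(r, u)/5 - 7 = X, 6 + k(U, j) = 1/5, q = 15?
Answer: -9552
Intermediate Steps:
k(U, j) = -29/5 (k(U, j) = -6 + 1/5 = -6 + ⅕ = -29/5)
X = -109/5 (X = -6 + (-29/5 - (-2)*(-5)) = -6 + (-29/5 - 1*10) = -6 + (-29/5 - 10) = -6 - 79/5 = -109/5 ≈ -21.800)
o(r, u) = -74 (o(r, u) = 35 + 5*(-109/5) = 35 - 109 = -74)
m(E) = -2*(-4 + E)*(15 + E) (m(E) = -2*(E - 4)*(E + 15) = -2*(-4 + E)*(15 + E))
-348 + m(o(-5, -5)) = -348 + (120 - 22*(-74) - 2*(-74)²) = -348 + (120 + 1628 - 2*5476) = -348 + (120 + 1628 - 10952) = -348 - 9204 = -9552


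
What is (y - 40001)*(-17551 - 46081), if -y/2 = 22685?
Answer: 5432327472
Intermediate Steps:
y = -45370 (y = -2*22685 = -45370)
(y - 40001)*(-17551 - 46081) = (-45370 - 40001)*(-17551 - 46081) = -85371*(-63632) = 5432327472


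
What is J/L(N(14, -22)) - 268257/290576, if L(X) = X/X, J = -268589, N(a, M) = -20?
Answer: -7095071411/26416 ≈ -2.6859e+5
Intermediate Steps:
L(X) = 1
J/L(N(14, -22)) - 268257/290576 = -268589/1 - 268257/290576 = -268589*1 - 268257*1/290576 = -268589 - 24387/26416 = -7095071411/26416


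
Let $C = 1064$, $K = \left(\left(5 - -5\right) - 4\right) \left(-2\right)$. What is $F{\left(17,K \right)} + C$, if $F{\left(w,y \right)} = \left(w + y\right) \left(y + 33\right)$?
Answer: $1169$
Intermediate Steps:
$K = -12$ ($K = \left(\left(5 + 5\right) - 4\right) \left(-2\right) = \left(10 - 4\right) \left(-2\right) = 6 \left(-2\right) = -12$)
$F{\left(w,y \right)} = \left(33 + y\right) \left(w + y\right)$ ($F{\left(w,y \right)} = \left(w + y\right) \left(33 + y\right) = \left(33 + y\right) \left(w + y\right)$)
$F{\left(17,K \right)} + C = \left(\left(-12\right)^{2} + 33 \cdot 17 + 33 \left(-12\right) + 17 \left(-12\right)\right) + 1064 = \left(144 + 561 - 396 - 204\right) + 1064 = 105 + 1064 = 1169$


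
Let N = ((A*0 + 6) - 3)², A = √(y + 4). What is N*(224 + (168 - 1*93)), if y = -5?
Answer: 2691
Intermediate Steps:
A = I (A = √(-5 + 4) = √(-1) = I ≈ 1.0*I)
N = 9 (N = ((I*0 + 6) - 3)² = ((0 + 6) - 3)² = (6 - 3)² = 3² = 9)
N*(224 + (168 - 1*93)) = 9*(224 + (168 - 1*93)) = 9*(224 + (168 - 93)) = 9*(224 + 75) = 9*299 = 2691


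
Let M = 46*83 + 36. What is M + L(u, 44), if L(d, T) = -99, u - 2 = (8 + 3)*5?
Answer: 3755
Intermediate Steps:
u = 57 (u = 2 + (8 + 3)*5 = 2 + 11*5 = 2 + 55 = 57)
M = 3854 (M = 3818 + 36 = 3854)
M + L(u, 44) = 3854 - 99 = 3755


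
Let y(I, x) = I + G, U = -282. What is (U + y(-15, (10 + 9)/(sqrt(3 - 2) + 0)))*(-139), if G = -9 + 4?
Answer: 41978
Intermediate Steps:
G = -5
y(I, x) = -5 + I (y(I, x) = I - 5 = -5 + I)
(U + y(-15, (10 + 9)/(sqrt(3 - 2) + 0)))*(-139) = (-282 + (-5 - 15))*(-139) = (-282 - 20)*(-139) = -302*(-139) = 41978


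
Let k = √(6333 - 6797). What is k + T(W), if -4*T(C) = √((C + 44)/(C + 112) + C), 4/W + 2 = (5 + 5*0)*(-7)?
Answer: -√46302910/51060 + 4*I*√29 ≈ -0.13327 + 21.541*I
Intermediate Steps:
W = -4/37 (W = 4/(-2 + (5 + 5*0)*(-7)) = 4/(-2 + (5 + 0)*(-7)) = 4/(-2 + 5*(-7)) = 4/(-2 - 35) = 4/(-37) = 4*(-1/37) = -4/37 ≈ -0.10811)
T(C) = -√(C + (44 + C)/(112 + C))/4 (T(C) = -√((C + 44)/(C + 112) + C)/4 = -√((44 + C)/(112 + C) + C)/4 = -√(C + (44 + C)/(112 + C))/4)
k = 4*I*√29 (k = √(-464) = 4*I*√29 ≈ 21.541*I)
k + T(W) = 4*I*√29 - √(44 - 4/37 - 4*(112 - 4/37)/37)/√(112 - 4/37)/4 = 4*I*√29 - √4255*√(44 - 4/37 - 4/37*4140/37)/690/4 = 4*I*√29 - √4255*√(44 - 4/37 - 16560/1369)/690/4 = 4*I*√29 - √46302910/12765/4 = 4*I*√29 - √46302910/51060 = -√46302910/51060 + 4*I*√29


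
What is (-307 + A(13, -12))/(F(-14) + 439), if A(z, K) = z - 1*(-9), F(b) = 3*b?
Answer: -285/397 ≈ -0.71788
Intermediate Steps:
A(z, K) = 9 + z (A(z, K) = z + 9 = 9 + z)
(-307 + A(13, -12))/(F(-14) + 439) = (-307 + (9 + 13))/(3*(-14) + 439) = (-307 + 22)/(-42 + 439) = -285/397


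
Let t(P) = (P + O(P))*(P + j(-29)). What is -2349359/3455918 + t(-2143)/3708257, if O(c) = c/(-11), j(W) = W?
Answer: 65026724461387/140969753264186 ≈ 0.46128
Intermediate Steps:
O(c) = -c/11 (O(c) = c*(-1/11) = -c/11)
t(P) = 10*P*(-29 + P)/11 (t(P) = (P - P/11)*(P - 29) = (10*P/11)*(-29 + P) = 10*P*(-29 + P)/11)
-2349359/3455918 + t(-2143)/3708257 = -2349359/3455918 + ((10/11)*(-2143)*(-29 - 2143))/3708257 = -2349359*1/3455918 + ((10/11)*(-2143)*(-2172))*(1/3708257) = -2349359/3455918 + (46545960/11)*(1/3708257) = -2349359/3455918 + 46545960/40790827 = 65026724461387/140969753264186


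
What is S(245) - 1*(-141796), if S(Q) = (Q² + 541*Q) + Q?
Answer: 334611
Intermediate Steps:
S(Q) = Q² + 542*Q
S(245) - 1*(-141796) = 245*(542 + 245) - 1*(-141796) = 245*787 + 141796 = 192815 + 141796 = 334611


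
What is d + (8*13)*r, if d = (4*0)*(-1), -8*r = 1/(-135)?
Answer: 13/135 ≈ 0.096296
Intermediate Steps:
r = 1/1080 (r = -1/8/(-135) = -1/8*(-1/135) = 1/1080 ≈ 0.00092593)
d = 0 (d = 0*(-1) = 0)
d + (8*13)*r = 0 + (8*13)*(1/1080) = 0 + 104*(1/1080) = 0 + 13/135 = 13/135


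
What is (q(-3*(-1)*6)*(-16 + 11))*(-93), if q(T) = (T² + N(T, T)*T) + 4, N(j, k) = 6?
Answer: 202740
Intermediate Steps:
q(T) = 4 + T² + 6*T (q(T) = (T² + 6*T) + 4 = 4 + T² + 6*T)
(q(-3*(-1)*6)*(-16 + 11))*(-93) = ((4 + (-3*(-1)*6)² + 6*(-3*(-1)*6))*(-16 + 11))*(-93) = ((4 + (3*6)² + 6*(3*6))*(-5))*(-93) = ((4 + 18² + 6*18)*(-5))*(-93) = ((4 + 324 + 108)*(-5))*(-93) = (436*(-5))*(-93) = -2180*(-93) = 202740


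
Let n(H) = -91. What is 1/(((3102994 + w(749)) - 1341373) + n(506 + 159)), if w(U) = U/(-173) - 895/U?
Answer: 129577/228253056974 ≈ 5.6769e-7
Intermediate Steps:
w(U) = -895/U - U/173 (w(U) = U*(-1/173) - 895/U = -U/173 - 895/U = -895/U - U/173)
1/(((3102994 + w(749)) - 1341373) + n(506 + 159)) = 1/(((3102994 + (-895/749 - 1/173*749)) - 1341373) - 91) = 1/(((3102994 + (-895*1/749 - 749/173)) - 1341373) - 91) = 1/(((3102994 + (-895/749 - 749/173)) - 1341373) - 91) = 1/(((3102994 - 715836/129577) - 1341373) - 91) = 1/((402075937702/129577 - 1341373) - 91) = 1/(228264848481/129577 - 91) = 1/(228253056974/129577) = 129577/228253056974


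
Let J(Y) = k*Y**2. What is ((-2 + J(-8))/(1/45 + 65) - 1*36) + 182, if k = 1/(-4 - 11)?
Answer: 213457/1463 ≈ 145.90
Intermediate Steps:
k = -1/15 (k = 1/(-15) = -1/15 ≈ -0.066667)
J(Y) = -Y**2/15
((-2 + J(-8))/(1/45 + 65) - 1*36) + 182 = ((-2 - 1/15*(-8)**2)/(1/45 + 65) - 1*36) + 182 = ((-2 - 1/15*64)/(1/45 + 65) - 36) + 182 = ((-2 - 64/15)/(2926/45) - 36) + 182 = (-94/15*45/2926 - 36) + 182 = (-141/1463 - 36) + 182 = -52809/1463 + 182 = 213457/1463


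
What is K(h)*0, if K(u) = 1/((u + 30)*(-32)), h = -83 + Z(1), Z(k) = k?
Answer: 0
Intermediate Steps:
h = -82 (h = -83 + 1 = -82)
K(u) = -1/(32*(30 + u)) (K(u) = -1/32/(30 + u) = -1/(32*(30 + u)))
K(h)*0 = -1/(960 + 32*(-82))*0 = -1/(960 - 2624)*0 = -1/(-1664)*0 = -1*(-1/1664)*0 = (1/1664)*0 = 0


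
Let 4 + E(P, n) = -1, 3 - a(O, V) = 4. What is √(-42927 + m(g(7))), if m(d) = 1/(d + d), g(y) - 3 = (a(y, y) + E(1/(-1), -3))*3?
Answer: I*√38634330/30 ≈ 207.19*I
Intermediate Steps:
a(O, V) = -1 (a(O, V) = 3 - 1*4 = 3 - 4 = -1)
E(P, n) = -5 (E(P, n) = -4 - 1 = -5)
g(y) = -15 (g(y) = 3 + (-1 - 5)*3 = 3 - 6*3 = 3 - 18 = -15)
m(d) = 1/(2*d)
√(-42927 + m(g(7))) = √(-42927 + (½)/(-15)) = √(-42927 + (½)*(-1/15)) = √(-42927 - 1/30) = √(-1287811/30) = I*√38634330/30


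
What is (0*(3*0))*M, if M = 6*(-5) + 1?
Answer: 0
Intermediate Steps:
M = -29 (M = -30 + 1 = -29)
(0*(3*0))*M = (0*(3*0))*(-29) = (0*0)*(-29) = 0*(-29) = 0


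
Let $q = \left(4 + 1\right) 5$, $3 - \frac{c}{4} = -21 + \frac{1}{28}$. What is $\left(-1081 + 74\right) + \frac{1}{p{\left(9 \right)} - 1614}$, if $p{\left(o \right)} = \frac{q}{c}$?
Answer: $- \frac{1090399404}{1082819} \approx -1007.0$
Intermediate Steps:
$c = \frac{671}{7}$ ($c = 12 - 4 \left(-21 + \frac{1}{28}\right) = 12 - - \frac{587}{7} = 12 + \frac{587}{7} = \frac{671}{7} \approx 95.857$)
$q = 25$ ($q = 5 \cdot 5 = 25$)
$p{\left(o \right)} = \frac{175}{671}$ ($p{\left(o \right)} = \frac{25}{\frac{671}{7}} = 25 \cdot \frac{7}{671} = \frac{175}{671}$)
$\left(-1081 + 74\right) + \frac{1}{p{\left(9 \right)} - 1614} = \left(-1081 + 74\right) + \frac{1}{\frac{175}{671} - 1614} = -1007 + \frac{1}{\frac{175}{671} - 1614} = -1007 + \frac{1}{- \frac{1082819}{671}} = -1007 - \frac{671}{1082819} = - \frac{1090399404}{1082819}$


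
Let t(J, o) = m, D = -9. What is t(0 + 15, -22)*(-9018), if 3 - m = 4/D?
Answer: -31062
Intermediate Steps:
m = 31/9 (m = 3 - 4/(-9) = 3 - 4*(-1)/9 = 3 - 1*(-4/9) = 3 + 4/9 = 31/9 ≈ 3.4444)
t(J, o) = 31/9
t(0 + 15, -22)*(-9018) = (31/9)*(-9018) = -31062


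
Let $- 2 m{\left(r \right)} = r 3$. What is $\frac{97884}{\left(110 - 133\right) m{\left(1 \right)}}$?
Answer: $\frac{65256}{23} \approx 2837.2$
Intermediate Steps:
$m{\left(r \right)} = - \frac{3 r}{2}$ ($m{\left(r \right)} = - \frac{r 3}{2} = - \frac{3 r}{2}$)
$\frac{97884}{\left(110 - 133\right) m{\left(1 \right)}} = \frac{97884}{\left(110 - 133\right) \left(\left(- \frac{3}{2}\right) 1\right)} = \frac{97884}{\left(-23\right) \left(- \frac{3}{2}\right)} = \frac{97884}{\frac{69}{2}} = 97884 \cdot \frac{2}{69} = \frac{65256}{23}$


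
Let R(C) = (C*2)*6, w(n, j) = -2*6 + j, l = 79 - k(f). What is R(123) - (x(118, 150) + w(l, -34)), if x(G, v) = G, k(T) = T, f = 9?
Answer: 1404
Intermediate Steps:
l = 70 (l = 79 - 1*9 = 79 - 9 = 70)
w(n, j) = -12 + j
R(C) = 12*C (R(C) = (2*C)*6 = 12*C)
R(123) - (x(118, 150) + w(l, -34)) = 12*123 - (118 + (-12 - 34)) = 1476 - (118 - 46) = 1476 - 1*72 = 1476 - 72 = 1404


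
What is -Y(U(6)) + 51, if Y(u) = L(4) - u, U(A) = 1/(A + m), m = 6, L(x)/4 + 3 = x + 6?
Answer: 277/12 ≈ 23.083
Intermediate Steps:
L(x) = 12 + 4*x (L(x) = -12 + 4*(x + 6) = -12 + 4*(6 + x) = -12 + (24 + 4*x) = 12 + 4*x)
U(A) = 1/(6 + A) (U(A) = 1/(A + 6) = 1/(6 + A))
Y(u) = 28 - u (Y(u) = (12 + 4*4) - u = (12 + 16) - u = 28 - u)
-Y(U(6)) + 51 = -(28 - 1/(6 + 6)) + 51 = -(28 - 1/12) + 51 = -1*335/12 + 51 = -335/12 + 51 = 277/12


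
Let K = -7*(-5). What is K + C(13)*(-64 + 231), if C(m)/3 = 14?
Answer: 7049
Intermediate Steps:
K = 35
C(m) = 42 (C(m) = 3*14 = 42)
K + C(13)*(-64 + 231) = 35 + 42*(-64 + 231) = 35 + 42*167 = 35 + 7014 = 7049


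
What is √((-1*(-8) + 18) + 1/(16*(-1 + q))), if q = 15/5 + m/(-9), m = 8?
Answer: √41690/40 ≈ 5.1045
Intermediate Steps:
q = 19/9 (q = 15/5 + 8/(-9) = 15*(⅕) + 8*(-⅑) = 3 - 8/9 = 19/9 ≈ 2.1111)
√((-1*(-8) + 18) + 1/(16*(-1 + q))) = √((-1*(-8) + 18) + 1/(16*(-1 + 19/9))) = √((8 + 18) + 1/(16*(10/9))) = √(26 + 1/(160/9)) = √(26 + 9/160) = √(4169/160) = √41690/40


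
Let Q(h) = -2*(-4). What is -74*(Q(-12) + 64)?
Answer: -5328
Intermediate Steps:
Q(h) = 8
-74*(Q(-12) + 64) = -74*(8 + 64) = -74*72 = -5328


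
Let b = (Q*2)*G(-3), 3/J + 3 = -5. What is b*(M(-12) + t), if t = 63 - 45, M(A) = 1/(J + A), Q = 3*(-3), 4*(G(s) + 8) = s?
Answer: 31045/11 ≈ 2822.3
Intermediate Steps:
J = -3/8 (J = 3/(-3 - 5) = 3/(-8) = 3*(-⅛) = -3/8 ≈ -0.37500)
G(s) = -8 + s/4
Q = -9
M(A) = 1/(-3/8 + A)
t = 18
b = 315/2 (b = (-9*2)*(-8 + (¼)*(-3)) = -18*(-8 - ¾) = -18*(-35/4) = 315/2 ≈ 157.50)
b*(M(-12) + t) = 315*(8/(-3 + 8*(-12)) + 18)/2 = 315*(8/(-3 - 96) + 18)/2 = 315*(8/(-99) + 18)/2 = 315*(8*(-1/99) + 18)/2 = 315*(-8/99 + 18)/2 = (315/2)*(1774/99) = 31045/11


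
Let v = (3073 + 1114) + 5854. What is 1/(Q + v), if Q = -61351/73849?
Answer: 73849/741456458 ≈ 9.9600e-5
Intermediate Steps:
Q = -61351/73849 (Q = -61351*1/73849 = -61351/73849 ≈ -0.83076)
v = 10041 (v = 4187 + 5854 = 10041)
1/(Q + v) = 1/(-61351/73849 + 10041) = 1/(741456458/73849) = 73849/741456458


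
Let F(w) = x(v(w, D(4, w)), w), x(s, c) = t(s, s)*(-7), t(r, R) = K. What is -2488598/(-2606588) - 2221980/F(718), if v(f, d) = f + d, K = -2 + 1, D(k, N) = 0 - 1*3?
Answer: -2895884492027/9123058 ≈ -3.1743e+5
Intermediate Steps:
D(k, N) = -3 (D(k, N) = 0 - 3 = -3)
K = -1
v(f, d) = d + f
t(r, R) = -1
x(s, c) = 7 (x(s, c) = -1*(-7) = 7)
F(w) = 7
-2488598/(-2606588) - 2221980/F(718) = -2488598/(-2606588) - 2221980/7 = -2488598*(-1/2606588) - 2221980*⅐ = 1244299/1303294 - 2221980/7 = -2895884492027/9123058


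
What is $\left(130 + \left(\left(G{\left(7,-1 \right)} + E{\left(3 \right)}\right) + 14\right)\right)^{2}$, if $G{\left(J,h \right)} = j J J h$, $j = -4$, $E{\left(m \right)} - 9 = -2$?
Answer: $120409$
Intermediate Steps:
$E{\left(m \right)} = 7$ ($E{\left(m \right)} = 9 - 2 = 7$)
$G{\left(J,h \right)} = - 4 h J^{2}$ ($G{\left(J,h \right)} = - 4 J J h = - 4 J^{2} h = - 4 h J^{2}$)
$\left(130 + \left(\left(G{\left(7,-1 \right)} + E{\left(3 \right)}\right) + 14\right)\right)^{2} = \left(130 + \left(\left(\left(-4\right) \left(-1\right) 7^{2} + 7\right) + 14\right)\right)^{2} = \left(130 + \left(\left(\left(-4\right) \left(-1\right) 49 + 7\right) + 14\right)\right)^{2} = \left(130 + \left(\left(196 + 7\right) + 14\right)\right)^{2} = \left(130 + \left(203 + 14\right)\right)^{2} = \left(130 + 217\right)^{2} = 347^{2} = 120409$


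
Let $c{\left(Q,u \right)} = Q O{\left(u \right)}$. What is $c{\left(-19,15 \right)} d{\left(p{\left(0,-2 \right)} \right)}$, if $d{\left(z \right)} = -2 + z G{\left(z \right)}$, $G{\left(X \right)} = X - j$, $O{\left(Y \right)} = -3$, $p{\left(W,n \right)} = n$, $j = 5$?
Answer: $684$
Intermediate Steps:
$G{\left(X \right)} = -5 + X$ ($G{\left(X \right)} = X - 5 = -5 + X$)
$c{\left(Q,u \right)} = - 3 Q$ ($c{\left(Q,u \right)} = Q \left(-3\right) = - 3 Q$)
$d{\left(z \right)} = -2 + z \left(-5 + z\right)$
$c{\left(-19,15 \right)} d{\left(p{\left(0,-2 \right)} \right)} = \left(-3\right) \left(-19\right) \left(-2 - 2 \left(-5 - 2\right)\right) = 57 \left(-2 - -14\right) = 57 \left(-2 + 14\right) = 57 \cdot 12 = 684$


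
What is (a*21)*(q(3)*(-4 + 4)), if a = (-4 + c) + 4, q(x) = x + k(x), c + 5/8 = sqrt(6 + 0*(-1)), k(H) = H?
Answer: 0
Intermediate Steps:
c = -5/8 + sqrt(6) (c = -5/8 + sqrt(6 + 0*(-1)) = -5/8 + sqrt(6 + 0) = -5/8 + sqrt(6) ≈ 1.8245)
q(x) = 2*x (q(x) = x + x = 2*x)
a = -5/8 + sqrt(6) (a = (-4 + (-5/8 + sqrt(6))) + 4 = (-37/8 + sqrt(6)) + 4 = -5/8 + sqrt(6) ≈ 1.8245)
(a*21)*(q(3)*(-4 + 4)) = ((-5/8 + sqrt(6))*21)*((2*3)*(-4 + 4)) = (-105/8 + 21*sqrt(6))*(6*0) = (-105/8 + 21*sqrt(6))*0 = 0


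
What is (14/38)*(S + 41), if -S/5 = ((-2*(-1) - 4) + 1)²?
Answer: 252/19 ≈ 13.263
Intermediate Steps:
S = -5 (S = -5*((-2*(-1) - 4) + 1)² = -5*((2 - 4) + 1)² = -5*(-2 + 1)² = -5*(-1)² = -5*1 = -5)
(14/38)*(S + 41) = (14/38)*(-5 + 41) = (14*(1/38))*36 = (7/19)*36 = 252/19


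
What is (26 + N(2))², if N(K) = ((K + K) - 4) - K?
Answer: 576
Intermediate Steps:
N(K) = -4 + K (N(K) = (2*K - 4) - K = (-4 + 2*K) - K = -4 + K)
(26 + N(2))² = (26 + (-4 + 2))² = (26 - 2)² = 24² = 576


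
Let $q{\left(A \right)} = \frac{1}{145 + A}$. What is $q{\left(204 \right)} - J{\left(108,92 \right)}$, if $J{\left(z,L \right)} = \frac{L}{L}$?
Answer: $- \frac{348}{349} \approx -0.99713$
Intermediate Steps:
$J{\left(z,L \right)} = 1$
$q{\left(204 \right)} - J{\left(108,92 \right)} = \frac{1}{145 + 204} - 1 = \frac{1}{349} - 1 = - \frac{348}{349}$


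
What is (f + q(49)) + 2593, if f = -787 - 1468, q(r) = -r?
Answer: 289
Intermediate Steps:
f = -2255
(f + q(49)) + 2593 = (-2255 - 1*49) + 2593 = (-2255 - 49) + 2593 = -2304 + 2593 = 289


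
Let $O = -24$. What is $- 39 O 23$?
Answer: $21528$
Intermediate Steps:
$- 39 O 23 = \left(-39\right) \left(-24\right) 23 = 936 \cdot 23 = 21528$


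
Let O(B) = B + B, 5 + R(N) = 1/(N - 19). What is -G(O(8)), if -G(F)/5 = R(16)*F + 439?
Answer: 5305/3 ≈ 1768.3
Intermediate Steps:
R(N) = -5 + 1/(-19 + N) (R(N) = -5 + 1/(N - 19) = -5 + 1/(-19 + N))
O(B) = 2*B
G(F) = -2195 + 80*F/3 (G(F) = -5*(((96 - 5*16)/(-19 + 16))*F + 439) = -5*(((96 - 80)/(-3))*F + 439) = -5*((-1/3*16)*F + 439) = -5*(-16*F/3 + 439) = -5*(439 - 16*F/3) = -2195 + 80*F/3)
-G(O(8)) = -(-2195 + 80*(2*8)/3) = -(-2195 + (80/3)*16) = -(-2195 + 1280/3) = -1*(-5305/3) = 5305/3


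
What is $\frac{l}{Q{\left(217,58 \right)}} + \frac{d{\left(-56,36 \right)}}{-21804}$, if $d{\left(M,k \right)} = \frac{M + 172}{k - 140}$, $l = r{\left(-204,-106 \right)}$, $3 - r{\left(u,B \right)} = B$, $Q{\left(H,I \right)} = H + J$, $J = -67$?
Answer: $\frac{10299481}{14172600} \approx 0.72672$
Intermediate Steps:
$Q{\left(H,I \right)} = -67 + H$ ($Q{\left(H,I \right)} = H - 67 = -67 + H$)
$r{\left(u,B \right)} = 3 - B$
$l = 109$ ($l = 3 - -106 = 3 + 106 = 109$)
$d{\left(M,k \right)} = \frac{172 + M}{-140 + k}$
$\frac{l}{Q{\left(217,58 \right)}} + \frac{d{\left(-56,36 \right)}}{-21804} = \frac{109}{-67 + 217} + \frac{\frac{1}{-140 + 36} \left(172 - 56\right)}{-21804} = \frac{109}{150} + \frac{1}{-104} \cdot 116 \left(- \frac{1}{21804}\right) = 109 \cdot \frac{1}{150} + \left(- \frac{1}{104}\right) 116 \left(- \frac{1}{21804}\right) = \frac{109}{150} - - \frac{29}{566904} = \frac{109}{150} + \frac{29}{566904} = \frac{10299481}{14172600}$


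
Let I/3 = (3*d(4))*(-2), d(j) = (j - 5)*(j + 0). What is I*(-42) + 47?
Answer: -2977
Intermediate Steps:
d(j) = j*(-5 + j) (d(j) = (-5 + j)*j = j*(-5 + j))
I = 72 (I = 3*((3*(4*(-5 + 4)))*(-2)) = 3*((3*(4*(-1)))*(-2)) = 3*((3*(-4))*(-2)) = 3*(-12*(-2)) = 3*24 = 72)
I*(-42) + 47 = 72*(-42) + 47 = -3024 + 47 = -2977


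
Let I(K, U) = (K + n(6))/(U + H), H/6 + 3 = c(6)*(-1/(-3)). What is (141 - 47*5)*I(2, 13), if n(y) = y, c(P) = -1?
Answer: 752/7 ≈ 107.43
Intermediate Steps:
H = -20 (H = -18 + 6*(-(-1)/(-3)) = -18 + 6*(-(-1)*(-1)/3) = -18 + 6*(-1*1/3) = -18 + 6*(-1/3) = -18 - 2 = -20)
I(K, U) = (6 + K)/(-20 + U) (I(K, U) = (K + 6)/(U - 20) = (6 + K)/(-20 + U))
(141 - 47*5)*I(2, 13) = (141 - 47*5)*((6 + 2)/(-20 + 13)) = (141 - 235)*(8/(-7)) = -(-94)*8/7 = -94*(-8/7) = 752/7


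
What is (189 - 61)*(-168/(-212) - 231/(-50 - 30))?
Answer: 124824/265 ≈ 471.03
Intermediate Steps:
(189 - 61)*(-168/(-212) - 231/(-50 - 30)) = 128*(-168*(-1/212) - 231/(-80)) = 128*(42/53 - 231*(-1/80)) = 128*(42/53 + 231/80) = 128*(15603/4240) = 124824/265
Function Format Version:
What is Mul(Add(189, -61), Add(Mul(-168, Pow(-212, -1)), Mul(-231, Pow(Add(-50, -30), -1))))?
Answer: Rational(124824, 265) ≈ 471.03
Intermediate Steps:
Mul(Add(189, -61), Add(Mul(-168, Pow(-212, -1)), Mul(-231, Pow(Add(-50, -30), -1)))) = Mul(128, Add(Mul(-168, Rational(-1, 212)), Mul(-231, Pow(-80, -1)))) = Mul(128, Add(Rational(42, 53), Mul(-231, Rational(-1, 80)))) = Mul(128, Add(Rational(42, 53), Rational(231, 80))) = Mul(128, Rational(15603, 4240)) = Rational(124824, 265)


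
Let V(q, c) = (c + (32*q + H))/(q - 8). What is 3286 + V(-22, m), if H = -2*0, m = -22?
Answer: 16551/5 ≈ 3310.2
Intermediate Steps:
H = 0
V(q, c) = (c + 32*q)/(-8 + q) (V(q, c) = (c + (32*q + 0))/(q - 8) = (c + 32*q)/(-8 + q))
3286 + V(-22, m) = 3286 + (-22 + 32*(-22))/(-8 - 22) = 3286 + (-22 - 704)/(-30) = 3286 - 1/30*(-726) = 3286 + 121/5 = 16551/5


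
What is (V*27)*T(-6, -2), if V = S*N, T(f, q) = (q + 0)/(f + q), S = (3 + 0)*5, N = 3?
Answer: 1215/4 ≈ 303.75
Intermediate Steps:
S = 15 (S = 3*5 = 15)
T(f, q) = q/(f + q)
V = 45 (V = 15*3 = 45)
(V*27)*T(-6, -2) = (45*27)*(-2/(-6 - 2)) = 1215*(-2/(-8)) = 1215*(-2*(-⅛)) = 1215*(¼) = 1215/4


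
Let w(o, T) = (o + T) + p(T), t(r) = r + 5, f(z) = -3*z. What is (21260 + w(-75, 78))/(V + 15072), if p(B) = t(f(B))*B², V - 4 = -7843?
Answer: -1371973/7233 ≈ -189.68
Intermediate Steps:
t(r) = 5 + r
V = -7839 (V = 4 - 7843 = -7839)
p(B) = B²*(5 - 3*B) (p(B) = (5 - 3*B)*B² = B²*(5 - 3*B))
w(o, T) = T + o + T²*(5 - 3*T) (w(o, T) = (o + T) + T²*(5 - 3*T) = (T + o) + T²*(5 - 3*T) = T + o + T²*(5 - 3*T))
(21260 + w(-75, 78))/(V + 15072) = (21260 + (78 - 75 + 78²*(5 - 3*78)))/(-7839 + 15072) = (21260 + (78 - 75 + 6084*(5 - 234)))/7233 = (21260 + (78 - 75 + 6084*(-229)))*(1/7233) = (21260 + (78 - 75 - 1393236))*(1/7233) = (21260 - 1393233)*(1/7233) = -1371973*1/7233 = -1371973/7233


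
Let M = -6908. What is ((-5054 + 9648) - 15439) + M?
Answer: -17753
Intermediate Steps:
((-5054 + 9648) - 15439) + M = ((-5054 + 9648) - 15439) - 6908 = (4594 - 15439) - 6908 = -10845 - 6908 = -17753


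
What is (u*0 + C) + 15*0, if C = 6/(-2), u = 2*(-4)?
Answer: -3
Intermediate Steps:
u = -8
C = -3 (C = 6*(-½) = -3)
(u*0 + C) + 15*0 = (-8*0 - 3) + 15*0 = (0 - 3) + 0 = -3 + 0 = -3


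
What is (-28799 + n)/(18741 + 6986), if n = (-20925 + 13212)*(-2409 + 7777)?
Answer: -3187091/1979 ≈ -1610.5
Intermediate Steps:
n = -41403384 (n = -7713*5368 = -41403384)
(-28799 + n)/(18741 + 6986) = (-28799 - 41403384)/(18741 + 6986) = -41432183/25727 = -41432183*1/25727 = -3187091/1979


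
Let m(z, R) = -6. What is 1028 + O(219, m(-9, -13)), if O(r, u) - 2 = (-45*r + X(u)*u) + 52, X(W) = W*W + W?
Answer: -8953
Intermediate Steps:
X(W) = W + W² (X(W) = W² + W = W + W²)
O(r, u) = 54 - 45*r + u²*(1 + u) (O(r, u) = 2 + ((-45*r + (u*(1 + u))*u) + 52) = 2 + ((-45*r + u²*(1 + u)) + 52) = 2 + (52 - 45*r + u²*(1 + u)) = 54 - 45*r + u²*(1 + u))
1028 + O(219, m(-9, -13)) = 1028 + (54 - 45*219 + (-6)²*(1 - 6)) = 1028 + (54 - 9855 + 36*(-5)) = 1028 + (54 - 9855 - 180) = 1028 - 9981 = -8953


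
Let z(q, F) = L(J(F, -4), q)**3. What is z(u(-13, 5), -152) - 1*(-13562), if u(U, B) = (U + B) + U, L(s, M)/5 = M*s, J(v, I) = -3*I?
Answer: -2000362438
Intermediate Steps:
L(s, M) = 5*M*s (L(s, M) = 5*(M*s) = 5*M*s)
u(U, B) = B + 2*U (u(U, B) = (B + U) + U = B + 2*U)
z(q, F) = 216000*q**3 (z(q, F) = (5*q*(-3*(-4)))**3 = (5*q*12)**3 = (60*q)**3 = 216000*q**3)
z(u(-13, 5), -152) - 1*(-13562) = 216000*(5 + 2*(-13))**3 - 1*(-13562) = 216000*(5 - 26)**3 + 13562 = 216000*(-21)**3 + 13562 = 216000*(-9261) + 13562 = -2000376000 + 13562 = -2000362438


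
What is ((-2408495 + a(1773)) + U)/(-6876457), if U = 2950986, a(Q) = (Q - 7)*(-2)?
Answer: -538959/6876457 ≈ -0.078377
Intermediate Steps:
a(Q) = 14 - 2*Q (a(Q) = (-7 + Q)*(-2) = 14 - 2*Q)
((-2408495 + a(1773)) + U)/(-6876457) = ((-2408495 + (14 - 2*1773)) + 2950986)/(-6876457) = ((-2408495 + (14 - 3546)) + 2950986)*(-1/6876457) = ((-2408495 - 3532) + 2950986)*(-1/6876457) = (-2412027 + 2950986)*(-1/6876457) = 538959*(-1/6876457) = -538959/6876457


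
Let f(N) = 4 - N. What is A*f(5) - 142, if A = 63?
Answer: -205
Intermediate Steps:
A*f(5) - 142 = 63*(4 - 1*5) - 142 = 63*(4 - 5) - 142 = 63*(-1) - 142 = -63 - 142 = -205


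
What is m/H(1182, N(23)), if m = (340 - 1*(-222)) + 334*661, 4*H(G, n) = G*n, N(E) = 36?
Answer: 110668/5319 ≈ 20.806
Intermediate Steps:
H(G, n) = G*n/4 (H(G, n) = (G*n)/4 = G*n/4)
m = 221336 (m = (340 + 222) + 220774 = 562 + 220774 = 221336)
m/H(1182, N(23)) = 221336/(((¼)*1182*36)) = 221336/10638 = 221336*(1/10638) = 110668/5319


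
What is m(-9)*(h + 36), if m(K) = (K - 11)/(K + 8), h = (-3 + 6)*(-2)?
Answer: 600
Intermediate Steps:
h = -6 (h = 3*(-2) = -6)
m(K) = (-11 + K)/(8 + K)
m(-9)*(h + 36) = ((-11 - 9)/(8 - 9))*(-6 + 36) = (-20/(-1))*30 = -1*(-20)*30 = 20*30 = 600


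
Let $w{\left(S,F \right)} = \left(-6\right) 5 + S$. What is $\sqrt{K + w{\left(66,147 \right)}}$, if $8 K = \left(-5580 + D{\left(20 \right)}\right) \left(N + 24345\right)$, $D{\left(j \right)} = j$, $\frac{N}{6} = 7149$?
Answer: $3 i \sqrt{5192341} \approx 6836.0 i$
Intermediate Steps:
$N = 42894$ ($N = 6 \cdot 7149 = 42894$)
$w{\left(S,F \right)} = -30 + S$
$K = -46731105$ ($K = \frac{\left(-5580 + 20\right) \left(42894 + 24345\right)}{8} = \frac{\left(-5560\right) 67239}{8} = \frac{1}{8} \left(-373848840\right) = -46731105$)
$\sqrt{K + w{\left(66,147 \right)}} = \sqrt{-46731105 + \left(-30 + 66\right)} = \sqrt{-46731105 + 36} = \sqrt{-46731069} = 3 i \sqrt{5192341}$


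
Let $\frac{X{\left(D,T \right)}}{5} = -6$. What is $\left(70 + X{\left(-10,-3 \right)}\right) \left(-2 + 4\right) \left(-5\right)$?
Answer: $-400$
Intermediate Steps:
$X{\left(D,T \right)} = -30$ ($X{\left(D,T \right)} = 5 \left(-6\right) = -30$)
$\left(70 + X{\left(-10,-3 \right)}\right) \left(-2 + 4\right) \left(-5\right) = \left(70 - 30\right) \left(-2 + 4\right) \left(-5\right) = 40 \cdot 2 \left(-5\right) = 40 \left(-10\right) = -400$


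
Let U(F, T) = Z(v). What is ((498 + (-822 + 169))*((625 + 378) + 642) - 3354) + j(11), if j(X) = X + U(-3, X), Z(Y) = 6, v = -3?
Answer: -258312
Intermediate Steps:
U(F, T) = 6
j(X) = 6 + X (j(X) = X + 6 = 6 + X)
((498 + (-822 + 169))*((625 + 378) + 642) - 3354) + j(11) = ((498 + (-822 + 169))*((625 + 378) + 642) - 3354) + (6 + 11) = ((498 - 653)*(1003 + 642) - 3354) + 17 = (-155*1645 - 3354) + 17 = (-254975 - 3354) + 17 = -258329 + 17 = -258312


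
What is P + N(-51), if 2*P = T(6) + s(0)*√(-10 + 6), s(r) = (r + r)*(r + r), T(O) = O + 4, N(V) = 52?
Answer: 57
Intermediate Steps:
T(O) = 4 + O
s(r) = 4*r² (s(r) = (2*r)*(2*r) = 4*r²)
P = 5 (P = ((4 + 6) + (4*0²)*√(-10 + 6))/2 = (10 + (4*0)*√(-4))/2 = (10 + 0*(2*I))/2 = (10 + 0)/2 = (½)*10 = 5)
P + N(-51) = 5 + 52 = 57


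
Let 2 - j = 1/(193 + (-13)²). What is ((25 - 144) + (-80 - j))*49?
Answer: -3565289/362 ≈ -9848.9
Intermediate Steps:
j = 723/362 (j = 2 - 1/(193 + (-13)²) = 2 - 1/(193 + 169) = 2 - 1/362 = 723/362 ≈ 1.9972)
((25 - 144) + (-80 - j))*49 = ((25 - 144) + (-80 - 1*723/362))*49 = (-119 + (-80 - 723/362))*49 = (-119 - 29683/362)*49 = -72761/362*49 = -3565289/362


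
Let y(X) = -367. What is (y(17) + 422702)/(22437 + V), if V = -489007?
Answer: -84467/93314 ≈ -0.90519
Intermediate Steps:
(y(17) + 422702)/(22437 + V) = (-367 + 422702)/(22437 - 489007) = 422335/(-466570) = 422335*(-1/466570) = -84467/93314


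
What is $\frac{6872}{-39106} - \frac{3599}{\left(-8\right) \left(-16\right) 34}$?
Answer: $- \frac{85324719}{85094656} \approx -1.0027$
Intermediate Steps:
$\frac{6872}{-39106} - \frac{3599}{\left(-8\right) \left(-16\right) 34} = 6872 \left(- \frac{1}{39106}\right) - \frac{3599}{128 \cdot 34} = - \frac{3436}{19553} - \frac{3599}{4352} = - \frac{85324719}{85094656}$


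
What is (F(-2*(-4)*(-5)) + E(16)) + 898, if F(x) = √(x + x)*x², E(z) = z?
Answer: 914 + 6400*I*√5 ≈ 914.0 + 14311.0*I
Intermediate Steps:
F(x) = √2*x^(5/2) (F(x) = √(2*x)*x² = (√2*√x)*x² = √2*x^(5/2))
(F(-2*(-4)*(-5)) + E(16)) + 898 = (√2*(-2*(-4)*(-5))^(5/2) + 16) + 898 = (√2*(8*(-5))^(5/2) + 16) + 898 = (√2*(-40)^(5/2) + 16) + 898 = (√2*(3200*I*√10) + 16) + 898 = (6400*I*√5 + 16) + 898 = (16 + 6400*I*√5) + 898 = 914 + 6400*I*√5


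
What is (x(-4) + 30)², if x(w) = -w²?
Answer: 196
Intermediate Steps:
(x(-4) + 30)² = (-1*(-4)² + 30)² = (-1*16 + 30)² = (-16 + 30)² = 14² = 196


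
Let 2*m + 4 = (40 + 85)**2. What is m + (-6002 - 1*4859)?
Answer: -6101/2 ≈ -3050.5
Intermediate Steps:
m = 15621/2 (m = -2 + (40 + 85)**2/2 = -2 + (1/2)*125**2 = -2 + (1/2)*15625 = -2 + 15625/2 = 15621/2 ≈ 7810.5)
m + (-6002 - 1*4859) = 15621/2 + (-6002 - 1*4859) = 15621/2 + (-6002 - 4859) = 15621/2 - 10861 = -6101/2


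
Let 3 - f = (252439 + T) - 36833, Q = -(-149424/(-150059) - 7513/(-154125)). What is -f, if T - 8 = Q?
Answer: 4986593280559858/23127843375 ≈ 2.1561e+5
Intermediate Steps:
Q = -24157367267/23127843375 (Q = -(-149424*(-1/150059) - 7513*(-1/154125)) = -(149424/150059 + 7513/154125) = -1*24157367267/23127843375 = -24157367267/23127843375 ≈ -1.0445)
T = 160865379733/23127843375 (T = 8 - 24157367267/23127843375 = 160865379733/23127843375 ≈ 6.9555)
f = -4986593280559858/23127843375 (f = 3 - ((252439 + 160865379733/23127843375) - 36833) = 3 - (5838530519121358/23127843375 - 36833) = 3 - 1*4986662664089983/23127843375 = 3 - 4986662664089983/23127843375 = -4986593280559858/23127843375 ≈ -2.1561e+5)
-f = -1*(-4986593280559858/23127843375) = 4986593280559858/23127843375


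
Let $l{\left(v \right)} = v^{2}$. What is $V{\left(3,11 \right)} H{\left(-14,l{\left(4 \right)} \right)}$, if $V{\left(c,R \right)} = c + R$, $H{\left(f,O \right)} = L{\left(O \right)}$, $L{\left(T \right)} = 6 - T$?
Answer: $-140$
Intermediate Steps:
$H{\left(f,O \right)} = 6 - O$
$V{\left(c,R \right)} = R + c$
$V{\left(3,11 \right)} H{\left(-14,l{\left(4 \right)} \right)} = \left(11 + 3\right) \left(6 - 4^{2}\right) = 14 \left(6 - 16\right) = 14 \left(-10\right) = -140$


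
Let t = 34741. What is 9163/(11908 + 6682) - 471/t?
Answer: 28143263/58712290 ≈ 0.47934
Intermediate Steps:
9163/(11908 + 6682) - 471/t = 9163/(11908 + 6682) - 471/34741 = 9163/18590 - 471*1/34741 = 9163*(1/18590) - 471/34741 = 833/1690 - 471/34741 = 28143263/58712290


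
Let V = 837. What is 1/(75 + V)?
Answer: 1/912 ≈ 0.0010965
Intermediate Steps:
1/(75 + V) = 1/(75 + 837) = 1/912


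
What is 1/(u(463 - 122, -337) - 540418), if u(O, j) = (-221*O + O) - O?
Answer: -1/615779 ≈ -1.6240e-6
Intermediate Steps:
u(O, j) = -221*O (u(O, j) = -220*O - O = -221*O)
1/(u(463 - 122, -337) - 540418) = 1/(-221*(463 - 122) - 540418) = 1/(-221*341 - 540418) = 1/(-75361 - 540418) = 1/(-615779) = -1/615779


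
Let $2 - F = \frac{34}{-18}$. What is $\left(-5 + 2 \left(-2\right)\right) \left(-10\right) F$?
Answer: $350$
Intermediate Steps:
$F = \frac{35}{9}$ ($F = 2 - \frac{34}{-18} = 2 - 34 \left(- \frac{1}{18}\right) = 2 - - \frac{17}{9} = 2 + \frac{17}{9} = \frac{35}{9} \approx 3.8889$)
$\left(-5 + 2 \left(-2\right)\right) \left(-10\right) F = \left(-5 + 2 \left(-2\right)\right) \left(-10\right) \frac{35}{9} = \left(-5 - 4\right) \left(-10\right) \frac{35}{9} = \left(-9\right) \left(-10\right) \frac{35}{9} = 90 \cdot \frac{35}{9} = 350$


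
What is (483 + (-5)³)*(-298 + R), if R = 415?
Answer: 41886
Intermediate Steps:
(483 + (-5)³)*(-298 + R) = (483 + (-5)³)*(-298 + 415) = (483 - 125)*117 = 358*117 = 41886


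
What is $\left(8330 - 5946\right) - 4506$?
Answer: $-2122$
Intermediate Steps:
$\left(8330 - 5946\right) - 4506 = 2384 - 4506 = -2122$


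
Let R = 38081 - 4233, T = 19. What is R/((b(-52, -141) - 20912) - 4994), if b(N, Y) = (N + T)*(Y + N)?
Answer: -33848/19537 ≈ -1.7325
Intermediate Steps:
R = 33848
b(N, Y) = (19 + N)*(N + Y) (b(N, Y) = (N + 19)*(Y + N) = (19 + N)*(N + Y))
R/((b(-52, -141) - 20912) - 4994) = 33848/((((-52)**2 + 19*(-52) + 19*(-141) - 52*(-141)) - 20912) - 4994) = 33848/(((2704 - 988 - 2679 + 7332) - 20912) - 4994) = 33848/((6369 - 20912) - 4994) = 33848/(-14543 - 4994) = 33848/(-19537) = 33848*(-1/19537) = -33848/19537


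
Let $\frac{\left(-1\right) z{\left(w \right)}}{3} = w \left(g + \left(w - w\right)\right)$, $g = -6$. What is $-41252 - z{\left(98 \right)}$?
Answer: $-43016$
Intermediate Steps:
$z{\left(w \right)} = 18 w$ ($z{\left(w \right)} = - 3 w \left(-6 + \left(w - w\right)\right) = - 3 w \left(-6 + 0\right) = - 3 w \left(-6\right) = - 3 \left(- 6 w\right) = 18 w$)
$-41252 - z{\left(98 \right)} = -41252 - 18 \cdot 98 = -41252 - 1764 = -43016$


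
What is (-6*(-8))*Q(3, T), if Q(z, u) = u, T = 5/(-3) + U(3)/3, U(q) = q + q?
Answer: 16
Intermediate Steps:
U(q) = 2*q
T = 1/3 (T = 5/(-3) + (2*3)/3 = 5*(-1/3) + 6*(1/3) = -5/3 + 2 = 1/3 ≈ 0.33333)
(-6*(-8))*Q(3, T) = -6*(-8)*(1/3) = 48*(1/3) = 16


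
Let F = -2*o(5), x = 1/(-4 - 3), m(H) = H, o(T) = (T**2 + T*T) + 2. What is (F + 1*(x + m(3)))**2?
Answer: 501264/49 ≈ 10230.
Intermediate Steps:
o(T) = 2 + 2*T**2 (o(T) = (T**2 + T**2) + 2 = 2*T**2 + 2 = 2 + 2*T**2)
x = -1/7 (x = 1/(-7) = -1/7 ≈ -0.14286)
F = -104 (F = -2*(2 + 2*5**2) = -2*(2 + 2*25) = -2*(2 + 50) = -2*52 = -104)
(F + 1*(x + m(3)))**2 = (-104 + 1*(-1/7 + 3))**2 = (-104 + 1*(20/7))**2 = (-104 + 20/7)**2 = (-708/7)**2 = 501264/49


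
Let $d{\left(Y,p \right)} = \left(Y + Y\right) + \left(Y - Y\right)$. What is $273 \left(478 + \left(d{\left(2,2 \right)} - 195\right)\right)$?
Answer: $78351$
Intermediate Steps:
$d{\left(Y,p \right)} = 2 Y$ ($d{\left(Y,p \right)} = 2 Y + 0 = 2 Y$)
$273 \left(478 + \left(d{\left(2,2 \right)} - 195\right)\right) = 273 \left(478 + \left(2 \cdot 2 - 195\right)\right) = 273 \left(478 + \left(4 - 195\right)\right) = 273 \left(478 - 191\right) = 273 \cdot 287 = 78351$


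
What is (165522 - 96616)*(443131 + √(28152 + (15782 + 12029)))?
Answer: 30534384686 + 68906*√55963 ≈ 3.0551e+10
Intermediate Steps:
(165522 - 96616)*(443131 + √(28152 + (15782 + 12029))) = 68906*(443131 + √(28152 + 27811)) = 68906*(443131 + √55963) = 30534384686 + 68906*√55963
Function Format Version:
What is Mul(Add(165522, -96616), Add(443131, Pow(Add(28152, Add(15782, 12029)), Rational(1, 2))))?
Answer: Add(30534384686, Mul(68906, Pow(55963, Rational(1, 2)))) ≈ 3.0551e+10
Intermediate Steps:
Mul(Add(165522, -96616), Add(443131, Pow(Add(28152, Add(15782, 12029)), Rational(1, 2)))) = Mul(68906, Add(443131, Pow(Add(28152, 27811), Rational(1, 2)))) = Mul(68906, Add(443131, Pow(55963, Rational(1, 2)))) = Add(30534384686, Mul(68906, Pow(55963, Rational(1, 2))))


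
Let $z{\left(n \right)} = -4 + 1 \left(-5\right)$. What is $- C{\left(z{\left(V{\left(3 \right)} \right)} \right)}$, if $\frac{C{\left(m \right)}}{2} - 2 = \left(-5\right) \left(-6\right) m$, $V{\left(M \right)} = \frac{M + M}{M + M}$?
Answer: $536$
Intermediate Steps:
$V{\left(M \right)} = 1$ ($V{\left(M \right)} = \frac{2 M}{2 M} = 2 M \frac{1}{2 M} = 1$)
$z{\left(n \right)} = -9$ ($z{\left(n \right)} = -4 - 5 = -9$)
$C{\left(m \right)} = 4 + 60 m$ ($C{\left(m \right)} = 4 + 2 \left(-5\right) \left(-6\right) m = 4 + 2 \cdot 30 m = 4 + 60 m$)
$- C{\left(z{\left(V{\left(3 \right)} \right)} \right)} = - (4 + 60 \left(-9\right)) = - (4 - 540) = \left(-1\right) \left(-536\right) = 536$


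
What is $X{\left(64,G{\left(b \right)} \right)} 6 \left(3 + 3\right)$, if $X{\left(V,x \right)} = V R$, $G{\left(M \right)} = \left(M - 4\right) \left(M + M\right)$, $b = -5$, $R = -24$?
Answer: $-55296$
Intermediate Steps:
$G{\left(M \right)} = 2 M \left(-4 + M\right)$ ($G{\left(M \right)} = \left(-4 + M\right) 2 M = 2 M \left(-4 + M\right)$)
$X{\left(V,x \right)} = - 24 V$ ($X{\left(V,x \right)} = V \left(-24\right) = - 24 V$)
$X{\left(64,G{\left(b \right)} \right)} 6 \left(3 + 3\right) = \left(-24\right) 64 \cdot 6 \left(3 + 3\right) = - 1536 \cdot 6 \cdot 6 = \left(-1536\right) 36 = -55296$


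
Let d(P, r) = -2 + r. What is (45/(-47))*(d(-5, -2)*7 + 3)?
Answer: 1125/47 ≈ 23.936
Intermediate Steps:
(45/(-47))*(d(-5, -2)*7 + 3) = (45/(-47))*((-2 - 2)*7 + 3) = (45*(-1/47))*(-4*7 + 3) = -45*(-28 + 3)/47 = -45/47*(-25) = 1125/47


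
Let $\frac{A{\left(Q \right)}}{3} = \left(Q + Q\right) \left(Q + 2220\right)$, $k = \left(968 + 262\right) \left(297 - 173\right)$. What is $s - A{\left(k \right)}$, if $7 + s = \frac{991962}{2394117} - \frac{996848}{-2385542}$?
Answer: $- \frac{44930429700659456028971}{317292592023} \approx -1.4161 \cdot 10^{11}$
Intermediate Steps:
$s = - \frac{1956996046571}{317292592023}$ ($s = -7 + \left(\frac{991962}{2394117} - \frac{996848}{-2385542}\right) = -7 + \left(991962 \cdot \frac{1}{2394117} - - \frac{498424}{1192771}\right) = -7 + \left(\frac{110218}{266013} + \frac{498424}{1192771}\right) = -7 + \frac{264052097590}{317292592023} = - \frac{1956996046571}{317292592023} \approx -6.1678$)
$k = 152520$ ($k = 1230 \cdot 124 = 152520$)
$A{\left(Q \right)} = 6 Q \left(2220 + Q\right)$ ($A{\left(Q \right)} = 3 \left(Q + Q\right) \left(Q + 2220\right) = 3 \cdot 2 Q \left(2220 + Q\right) = 6 Q \left(2220 + Q\right)$)
$s - A{\left(k \right)} = - \frac{1956996046571}{317292592023} - 6 \cdot 152520 \left(2220 + 152520\right) = - \frac{1956996046571}{317292592023} - 6 \cdot 152520 \cdot 154740 = - \frac{1956996046571}{317292592023} - 141605668800 = - \frac{44930429700659456028971}{317292592023}$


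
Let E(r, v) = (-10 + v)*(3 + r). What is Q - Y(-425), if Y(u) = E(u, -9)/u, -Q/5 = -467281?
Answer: 992980143/425 ≈ 2.3364e+6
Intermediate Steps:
Q = 2336405 (Q = -5*(-467281) = 2336405)
Y(u) = (-57 - 19*u)/u (Y(u) = (-30 - 10*u + 3*(-9) + u*(-9))/u = (-30 - 10*u - 27 - 9*u)/u = (-57 - 19*u)/u)
Q - Y(-425) = 2336405 - (-19 - 57/(-425)) = 2336405 - (-19 - 57*(-1/425)) = 2336405 - (-19 + 57/425) = 2336405 - 1*(-8018/425) = 2336405 + 8018/425 = 992980143/425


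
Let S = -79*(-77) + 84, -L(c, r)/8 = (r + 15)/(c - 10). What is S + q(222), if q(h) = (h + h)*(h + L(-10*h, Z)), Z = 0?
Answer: 23361233/223 ≈ 1.0476e+5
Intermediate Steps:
L(c, r) = -8*(15 + r)/(-10 + c) (L(c, r) = -8*(r + 15)/(c - 10) = -8*(15 + r)/(-10 + c))
q(h) = 2*h*(h - 120/(-10 - 10*h)) (q(h) = (h + h)*(h + 8*(-15 - 1*0)/(-10 - 10*h)) = (2*h)*(h + 8*(-15 + 0)/(-10 - 10*h)) = (2*h)*(h + 8*(-15)/(-10 - 10*h)) = (2*h)*(h - 120/(-10 - 10*h)) = 2*h*(h - 120/(-10 - 10*h)))
S = 6167 (S = 6083 + 84 = 6167)
S + q(222) = 6167 + 2*222*(12 + 222*(1 + 222))/(1 + 222) = 6167 + 2*222*(12 + 222*223)/223 = 6167 + 2*222*(1/223)*(12 + 49506) = 6167 + 2*222*(1/223)*49518 = 6167 + 21985992/223 = 23361233/223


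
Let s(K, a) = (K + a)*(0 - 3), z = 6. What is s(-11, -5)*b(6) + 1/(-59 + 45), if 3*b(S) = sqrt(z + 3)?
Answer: 671/14 ≈ 47.929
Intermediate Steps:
b(S) = 1 (b(S) = sqrt(6 + 3)/3 = sqrt(9)/3 = (1/3)*3 = 1)
s(K, a) = -3*K - 3*a (s(K, a) = (K + a)*(-3) = -3*K - 3*a)
s(-11, -5)*b(6) + 1/(-59 + 45) = (-3*(-11) - 3*(-5))*1 + 1/(-59 + 45) = (33 + 15)*1 + 1/(-14) = 48*1 - 1/14 = 48 - 1/14 = 671/14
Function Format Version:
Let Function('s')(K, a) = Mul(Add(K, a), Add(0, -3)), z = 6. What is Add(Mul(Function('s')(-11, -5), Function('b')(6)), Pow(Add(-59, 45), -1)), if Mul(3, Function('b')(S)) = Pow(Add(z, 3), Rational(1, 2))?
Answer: Rational(671, 14) ≈ 47.929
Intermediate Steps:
Function('b')(S) = 1 (Function('b')(S) = Mul(Rational(1, 3), Pow(Add(6, 3), Rational(1, 2))) = Mul(Rational(1, 3), Pow(9, Rational(1, 2))) = Mul(Rational(1, 3), 3) = 1)
Function('s')(K, a) = Add(Mul(-3, K), Mul(-3, a)) (Function('s')(K, a) = Mul(Add(K, a), -3) = Add(Mul(-3, K), Mul(-3, a)))
Add(Mul(Function('s')(-11, -5), Function('b')(6)), Pow(Add(-59, 45), -1)) = Add(Mul(Add(Mul(-3, -11), Mul(-3, -5)), 1), Pow(Add(-59, 45), -1)) = Add(Mul(Add(33, 15), 1), Pow(-14, -1)) = Add(Mul(48, 1), Rational(-1, 14)) = Add(48, Rational(-1, 14)) = Rational(671, 14)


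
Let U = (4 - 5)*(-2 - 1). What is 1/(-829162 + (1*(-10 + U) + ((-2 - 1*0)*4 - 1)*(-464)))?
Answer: -1/824993 ≈ -1.2121e-6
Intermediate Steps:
U = 3 (U = -1*(-3) = 3)
1/(-829162 + (1*(-10 + U) + ((-2 - 1*0)*4 - 1)*(-464))) = 1/(-829162 + (1*(-10 + 3) + ((-2 - 1*0)*4 - 1)*(-464))) = 1/(-829162 + (1*(-7) + ((-2 + 0)*4 - 1)*(-464))) = 1/(-829162 + (-7 + (-2*4 - 1)*(-464))) = 1/(-829162 + (-7 + (-8 - 1)*(-464))) = 1/(-829162 + (-7 - 9*(-464))) = 1/(-829162 + (-7 + 4176)) = 1/(-829162 + 4169) = 1/(-824993) = -1/824993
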